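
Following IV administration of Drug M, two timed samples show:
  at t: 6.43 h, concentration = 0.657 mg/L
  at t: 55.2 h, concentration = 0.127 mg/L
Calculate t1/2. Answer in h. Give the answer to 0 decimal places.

k = ln(C₁/C₂) / (t₂ − t₁) = ln(0.657/0.127) / (55.2 − 6.43)
  = 1.643 / 48.77 = 0.03369 h⁻¹
t½ = ln2 / k = 0.693147 / 0.03369 = 20.57 h

21 h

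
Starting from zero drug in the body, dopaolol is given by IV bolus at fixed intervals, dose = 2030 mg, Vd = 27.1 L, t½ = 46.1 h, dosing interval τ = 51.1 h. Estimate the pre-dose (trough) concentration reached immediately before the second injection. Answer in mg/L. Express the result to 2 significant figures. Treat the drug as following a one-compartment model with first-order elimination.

C₀ per dose = Dose / Vd = 2030 / 27.1 = 74.91 mg/L
k = ln2 / t½ = 0.693147 / 46.1 = 0.01504 h⁻¹
Fraction remaining after one interval: r = e^(−kτ) = e^(−0.01504 × 51.1) = 0.4637
Before dose 2, 1 dose has been given (aged 1τ).
C_trough = C₀ × r = 74.91 × 0.4637 = 34.74 mg/L

35 mg/L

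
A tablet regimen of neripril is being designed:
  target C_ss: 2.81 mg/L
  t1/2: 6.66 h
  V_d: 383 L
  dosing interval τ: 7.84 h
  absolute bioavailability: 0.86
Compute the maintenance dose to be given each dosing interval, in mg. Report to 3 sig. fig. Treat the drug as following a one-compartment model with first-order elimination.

k = ln2 / t½ = 0.693147 / 6.66 = 0.1041 h⁻¹
CL = k × Vd = 0.1041 × 383 = 39.87 L/h
At steady state, F × (Dose/τ) = Css × CL.
Dose = Css × CL × τ / F = 2.81 × 39.87 × 7.84 / 0.86 = 1021 mg

1020 mg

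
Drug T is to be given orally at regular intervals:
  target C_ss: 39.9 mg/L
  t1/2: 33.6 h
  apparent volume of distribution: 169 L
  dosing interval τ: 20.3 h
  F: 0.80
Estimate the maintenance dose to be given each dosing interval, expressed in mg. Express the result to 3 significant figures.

k = ln2 / t½ = 0.693147 / 33.6 = 0.02063 h⁻¹
CL = k × Vd = 0.02063 × 169 = 3.486 L/h
At steady state, F × (Dose/τ) = Css × CL.
Dose = Css × CL × τ / F = 39.9 × 3.486 × 20.3 / 0.80 = 3529 mg

3530 mg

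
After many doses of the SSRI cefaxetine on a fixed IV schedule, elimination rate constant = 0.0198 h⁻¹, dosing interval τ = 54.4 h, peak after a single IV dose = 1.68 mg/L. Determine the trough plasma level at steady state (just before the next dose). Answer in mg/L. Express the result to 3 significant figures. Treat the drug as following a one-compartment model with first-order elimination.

e^(−kτ) = e^(−0.01980 × 54.4) = 0.3406
Accumulation ratio R = 1 / (1 − e^(−kτ)) = 1 / (1 − 0.3406) = 1.517
Steady-state trough = C₀ × R × e^(−kτ) = 1.68 × 1.517 × 0.3406 = 0.8680 mg/L

0.868 mg/L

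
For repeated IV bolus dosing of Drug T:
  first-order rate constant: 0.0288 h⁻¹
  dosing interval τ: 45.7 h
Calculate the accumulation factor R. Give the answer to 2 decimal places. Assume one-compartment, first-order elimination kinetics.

1.37

e^(−kτ) = e^(−0.02880 × 45.7) = 0.2682
Accumulation ratio R = 1 / (1 − e^(−kτ)) = 1 / (1 − 0.2682) = 1.366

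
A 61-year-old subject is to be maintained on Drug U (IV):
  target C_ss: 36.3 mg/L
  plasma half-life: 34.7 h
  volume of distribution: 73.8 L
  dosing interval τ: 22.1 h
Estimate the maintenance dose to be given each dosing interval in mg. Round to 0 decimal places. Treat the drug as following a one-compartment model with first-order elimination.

1183 mg

k = ln2 / t½ = 0.693147 / 34.7 = 0.01998 h⁻¹
CL = k × Vd = 0.01998 × 73.8 = 1.475 L/h
At steady state, Dose/τ = Css × CL.
Dose = Css × CL × τ = 36.3 × 1.475 × 22.1 = 1183 mg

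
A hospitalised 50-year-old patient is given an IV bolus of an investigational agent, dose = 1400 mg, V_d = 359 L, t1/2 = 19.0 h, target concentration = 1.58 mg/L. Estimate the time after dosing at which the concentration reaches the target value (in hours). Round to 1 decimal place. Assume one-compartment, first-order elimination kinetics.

C₀ = Dose / Vd = 1400 / 359 = 3.900 mg/L
k = ln2 / t½ = 0.693147 / 19.0 = 0.03648 h⁻¹
t = ln(C₀ / C) / k = ln(3.900 / 1.58) / 0.03648
  = ln(2.468) / 0.03648 = 0.9034 / 0.03648 = 24.76 h

24.8 h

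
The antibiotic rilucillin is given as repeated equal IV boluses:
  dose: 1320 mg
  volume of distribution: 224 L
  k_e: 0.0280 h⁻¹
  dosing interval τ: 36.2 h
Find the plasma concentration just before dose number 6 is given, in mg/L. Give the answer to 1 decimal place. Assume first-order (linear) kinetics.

C₀ per dose = Dose / Vd = 1320 / 224 = 5.893 mg/L
Fraction remaining after one interval: r = e^(−kτ) = e^(−0.02800 × 36.2) = 0.3629
Before dose 6, 5 doses have been given (aged 1τ, 2τ, 3τ, 4τ, 5τ).
C_trough = C₀ × (r + r² + … + r^5) = C₀ × r(1−r^5)/(1−r)
        = 5.893 × 0.3629 × (1 − 0.006294) / (1 − 0.3629) = 3.336 mg/L

3.3 mg/L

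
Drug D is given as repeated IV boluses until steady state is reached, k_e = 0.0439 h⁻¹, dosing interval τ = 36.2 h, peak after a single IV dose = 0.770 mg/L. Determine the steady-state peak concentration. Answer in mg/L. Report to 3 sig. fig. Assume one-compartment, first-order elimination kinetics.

0.967 mg/L

e^(−kτ) = e^(−0.04390 × 36.2) = 0.2041
Accumulation ratio R = 1 / (1 − e^(−kτ)) = 1 / (1 − 0.2041) = 1.256
Steady-state peak = C₀ × R = 0.770 × 1.256 = 0.9671 mg/L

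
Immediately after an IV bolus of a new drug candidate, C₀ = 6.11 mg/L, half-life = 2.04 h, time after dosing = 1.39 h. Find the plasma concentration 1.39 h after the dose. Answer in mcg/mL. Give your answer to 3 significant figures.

3.81 mcg/mL

k = ln2 / t½ = 0.693147 / 2.04 = 0.3398 h⁻¹
C = C₀ · e^(−k·t) = 6.110 × e^(−0.3398 × 1.39)
  = 6.110 × 0.6236 = 3.810 mg/L
(3.810 mg/L = 3.810 mcg/mL)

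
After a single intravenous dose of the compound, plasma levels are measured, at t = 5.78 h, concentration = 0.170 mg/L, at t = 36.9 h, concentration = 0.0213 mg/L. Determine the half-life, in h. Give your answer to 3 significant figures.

10.4 h

k = ln(C₁/C₂) / (t₂ − t₁) = ln(0.170/0.0213) / (36.9 − 5.78)
  = 2.077 / 31.12 = 0.06674 h⁻¹
t½ = ln2 / k = 0.693147 / 0.06674 = 10.39 h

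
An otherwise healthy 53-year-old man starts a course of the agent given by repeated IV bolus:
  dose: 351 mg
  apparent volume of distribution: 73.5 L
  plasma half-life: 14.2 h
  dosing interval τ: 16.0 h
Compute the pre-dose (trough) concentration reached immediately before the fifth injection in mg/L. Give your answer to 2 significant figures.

C₀ per dose = Dose / Vd = 351 / 73.5 = 4.776 mg/L
k = ln2 / t½ = 0.693147 / 14.2 = 0.04881 h⁻¹
Fraction remaining after one interval: r = e^(−kτ) = e^(−0.04881 × 16.0) = 0.4580
Before dose 5, 4 doses have been given (aged 1τ, 2τ, 3τ, 4τ).
C_trough = C₀ × (r + r² + … + r^4) = C₀ × r(1−r^4)/(1−r)
        = 4.776 × 0.4580 × (1 − 0.04400) / (1 − 0.4580) = 3.858 mg/L

3.9 mg/L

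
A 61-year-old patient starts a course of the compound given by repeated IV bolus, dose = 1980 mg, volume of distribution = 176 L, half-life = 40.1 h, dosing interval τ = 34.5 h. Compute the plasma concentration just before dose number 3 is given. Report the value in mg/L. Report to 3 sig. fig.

9.61 mg/L

C₀ per dose = Dose / Vd = 1980 / 176 = 11.25 mg/L
k = ln2 / t½ = 0.693147 / 40.1 = 0.01729 h⁻¹
Fraction remaining after one interval: r = e^(−kτ) = e^(−0.01729 × 34.5) = 0.5507
Before dose 3, 2 doses have been given (aged 1τ, 2τ).
C_trough = C₀ × (r + r²) = 11.25 × (0.5507 + 0.3033) = 9.608 mg/L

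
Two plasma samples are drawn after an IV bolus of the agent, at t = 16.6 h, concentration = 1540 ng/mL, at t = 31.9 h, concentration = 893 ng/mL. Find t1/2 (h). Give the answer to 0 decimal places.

19 h

k = ln(C₁/C₂) / (t₂ − t₁) = ln(1540/893) / (31.9 − 16.6)
  = 0.5450 / 15.30 = 0.03562 h⁻¹
t½ = ln2 / k = 0.693147 / 0.03562 = 19.46 h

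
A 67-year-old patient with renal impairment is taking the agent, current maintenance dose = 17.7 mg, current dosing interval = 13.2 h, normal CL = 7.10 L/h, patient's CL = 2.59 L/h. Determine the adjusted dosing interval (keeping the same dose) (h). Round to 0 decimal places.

To keep the same average steady-state level, dosing rate must scale with clearance.
CL ratio = 2.59 / 7.10 = 0.3648
New interval (same dose) = 13.2 / 0.3648 = 36.18 h

36 h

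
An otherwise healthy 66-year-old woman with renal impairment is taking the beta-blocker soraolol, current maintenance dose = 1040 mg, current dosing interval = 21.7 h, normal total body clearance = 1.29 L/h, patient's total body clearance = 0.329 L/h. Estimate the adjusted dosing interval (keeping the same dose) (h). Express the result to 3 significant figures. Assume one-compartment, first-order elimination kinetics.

85.1 h

To keep the same average steady-state level, dosing rate must scale with clearance.
CL ratio = 0.329 / 1.29 = 0.2550
New interval (same dose) = 21.7 / 0.2550 = 85.10 h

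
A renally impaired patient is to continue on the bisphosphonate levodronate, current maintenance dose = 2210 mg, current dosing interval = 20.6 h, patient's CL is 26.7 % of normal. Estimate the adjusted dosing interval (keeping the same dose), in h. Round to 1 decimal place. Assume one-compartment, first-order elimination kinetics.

To keep the same average steady-state level, dosing rate must scale with clearance.
CL ratio = 26.7 / 100 = 0.2670
New interval (same dose) = 20.6 / 0.2670 = 77.15 h

77.2 h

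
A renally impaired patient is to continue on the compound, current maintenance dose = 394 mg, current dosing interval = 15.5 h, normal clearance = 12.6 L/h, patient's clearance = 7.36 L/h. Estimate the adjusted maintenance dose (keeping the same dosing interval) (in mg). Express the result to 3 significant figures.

230 mg

To keep the same average steady-state level, dosing rate must scale with clearance.
CL ratio = 7.36 / 12.6 = 0.5841
New dose (same interval) = 394 × 0.5841 = 230.1 mg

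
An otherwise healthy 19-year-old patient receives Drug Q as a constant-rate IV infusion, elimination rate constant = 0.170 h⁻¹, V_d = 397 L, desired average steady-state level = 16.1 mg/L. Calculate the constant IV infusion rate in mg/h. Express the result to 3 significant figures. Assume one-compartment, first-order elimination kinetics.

1090 mg/h

CL = k × Vd = 0.1700 × 397 = 67.49 L/h
At steady state, infusion rate R₀ = Css × CL = 16.1 × 67.49 = 1087 mg/h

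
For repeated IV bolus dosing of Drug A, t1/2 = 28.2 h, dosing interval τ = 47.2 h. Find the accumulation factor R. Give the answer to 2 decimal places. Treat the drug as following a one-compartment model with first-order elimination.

k = ln2 / t½ = 0.693147 / 28.2 = 0.02458 h⁻¹
e^(−kτ) = e^(−0.02458 × 47.2) = 0.3134
Accumulation ratio R = 1 / (1 − e^(−kτ)) = 1 / (1 − 0.3134) = 1.456

1.46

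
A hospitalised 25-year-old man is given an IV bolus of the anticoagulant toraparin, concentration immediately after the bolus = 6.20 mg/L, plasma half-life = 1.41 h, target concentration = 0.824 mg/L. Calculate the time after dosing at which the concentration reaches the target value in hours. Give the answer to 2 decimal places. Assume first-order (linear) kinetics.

k = ln2 / t½ = 0.693147 / 1.41 = 0.4916 h⁻¹
t = ln(C₀ / C) / k = ln(6.200 / 0.824) / 0.4916
  = ln(7.524) / 0.4916 = 2.018 / 0.4916 = 4.105 h

4.11 h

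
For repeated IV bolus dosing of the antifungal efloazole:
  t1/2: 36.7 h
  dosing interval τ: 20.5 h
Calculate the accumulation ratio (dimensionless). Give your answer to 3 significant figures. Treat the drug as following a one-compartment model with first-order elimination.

3.11

k = ln2 / t½ = 0.693147 / 36.7 = 0.01889 h⁻¹
e^(−kτ) = e^(−0.01889 × 20.5) = 0.6789
Accumulation ratio R = 1 / (1 − e^(−kτ)) = 1 / (1 − 0.6789) = 3.114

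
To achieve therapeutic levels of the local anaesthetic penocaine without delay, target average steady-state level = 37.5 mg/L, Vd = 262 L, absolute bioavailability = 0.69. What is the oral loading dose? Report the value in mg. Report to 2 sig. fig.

LD = Css × Vd / F = 37.5 × 262 / 0.69 = 14240 mg

14000 mg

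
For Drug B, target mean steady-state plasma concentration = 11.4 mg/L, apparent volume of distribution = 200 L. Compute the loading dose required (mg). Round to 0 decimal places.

2280 mg

LD = Css × Vd = 11.4 × 200 = 2280 mg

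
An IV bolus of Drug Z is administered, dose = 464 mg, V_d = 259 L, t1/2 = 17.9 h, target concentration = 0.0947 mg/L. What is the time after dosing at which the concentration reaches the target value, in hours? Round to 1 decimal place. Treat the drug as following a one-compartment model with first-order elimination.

75.9 h

C₀ = Dose / Vd = 464.0 / 259 = 1.792 mg/L
k = ln2 / t½ = 0.693147 / 17.9 = 0.03872 h⁻¹
t = ln(C₀ / C) / k = ln(1.792 / 0.0947) / 0.03872
  = ln(18.92) / 0.03872 = 2.940 / 0.03872 = 75.93 h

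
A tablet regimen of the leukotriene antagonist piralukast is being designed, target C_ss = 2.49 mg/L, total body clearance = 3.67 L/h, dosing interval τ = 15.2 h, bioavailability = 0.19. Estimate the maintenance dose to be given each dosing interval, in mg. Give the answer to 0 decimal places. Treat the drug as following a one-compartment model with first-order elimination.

731 mg

At steady state, F × (Dose/τ) = Css × CL.
Dose = Css × CL × τ / F = 2.49 × 3.670 × 15.2 / 0.19 = 731.1 mg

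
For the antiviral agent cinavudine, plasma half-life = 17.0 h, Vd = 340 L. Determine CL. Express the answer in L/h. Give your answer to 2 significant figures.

14 L/h

k = ln2 / t½ = 0.693147 / 17.0 = 0.04077 h⁻¹
CL = k × Vd = 0.04077 × 340 = 13.86 L/h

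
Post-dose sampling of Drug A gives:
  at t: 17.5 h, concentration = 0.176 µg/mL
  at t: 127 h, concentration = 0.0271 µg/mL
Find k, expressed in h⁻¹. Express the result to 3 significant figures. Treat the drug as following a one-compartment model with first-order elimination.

k = ln(C₁/C₂) / (t₂ − t₁) = ln(0.176/0.0271) / (127 − 17.5)
  = 1.871 / 109.5 = 0.01709 h⁻¹

0.0171 h⁻¹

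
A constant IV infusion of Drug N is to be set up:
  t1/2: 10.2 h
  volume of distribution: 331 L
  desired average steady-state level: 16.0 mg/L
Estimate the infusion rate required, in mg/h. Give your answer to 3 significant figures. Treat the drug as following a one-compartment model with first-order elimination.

k = ln2 / t½ = 0.693147 / 10.2 = 0.06796 h⁻¹
CL = k × Vd = 0.06796 × 331 = 22.49 L/h
At steady state, infusion rate R₀ = Css × CL = 16.0 × 22.49 = 359.8 mg/h

360 mg/h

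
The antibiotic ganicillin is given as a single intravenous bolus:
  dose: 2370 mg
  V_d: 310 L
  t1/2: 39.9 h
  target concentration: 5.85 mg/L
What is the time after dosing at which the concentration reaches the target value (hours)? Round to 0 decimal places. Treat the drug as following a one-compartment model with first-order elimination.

C₀ = Dose / Vd = 2370 / 310 = 7.645 mg/L
k = ln2 / t½ = 0.693147 / 39.9 = 0.01737 h⁻¹
t = ln(C₀ / C) / k = ln(7.645 / 5.85) / 0.01737
  = ln(1.307) / 0.01737 = 0.2677 / 0.01737 = 15.41 h

15 h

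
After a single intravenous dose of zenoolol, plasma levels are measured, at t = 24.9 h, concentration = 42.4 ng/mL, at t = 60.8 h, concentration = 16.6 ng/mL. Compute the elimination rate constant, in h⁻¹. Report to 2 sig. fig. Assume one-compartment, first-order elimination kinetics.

0.026 h⁻¹

k = ln(C₁/C₂) / (t₂ − t₁) = ln(42.4/16.6) / (60.8 − 24.9)
  = 0.9377 / 35.90 = 0.02612 h⁻¹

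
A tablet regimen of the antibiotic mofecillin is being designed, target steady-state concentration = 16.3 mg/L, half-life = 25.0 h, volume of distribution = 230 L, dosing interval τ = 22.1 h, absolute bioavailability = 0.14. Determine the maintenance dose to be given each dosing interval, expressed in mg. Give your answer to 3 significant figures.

k = ln2 / t½ = 0.693147 / 25.0 = 0.02773 h⁻¹
CL = k × Vd = 0.02773 × 230 = 6.378 L/h
At steady state, F × (Dose/τ) = Css × CL.
Dose = Css × CL × τ / F = 16.3 × 6.378 × 22.1 / 0.14 = 16410 mg

16400 mg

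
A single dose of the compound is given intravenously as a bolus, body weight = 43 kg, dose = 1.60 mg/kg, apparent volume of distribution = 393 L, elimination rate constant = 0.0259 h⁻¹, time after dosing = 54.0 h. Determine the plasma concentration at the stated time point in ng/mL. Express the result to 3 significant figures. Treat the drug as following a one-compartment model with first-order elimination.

Total dose = 1.60 × 43 = 68.80 mg
C₀ = Dose / Vd = 68.80 / 393 = 0.1751 mg/L
C = C₀ · e^(−k·t) = 0.1751 × e^(−0.02590 × 54.0)
  = 0.1751 × 0.2469 = 0.04323 mg/L
Convert: 0.04323 mg/L × 1000 = 43.23 ng/mL

43.2 ng/mL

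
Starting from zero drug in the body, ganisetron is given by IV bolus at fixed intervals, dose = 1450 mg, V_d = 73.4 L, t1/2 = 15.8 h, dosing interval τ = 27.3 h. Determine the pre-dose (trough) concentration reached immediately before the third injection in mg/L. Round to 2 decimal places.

C₀ per dose = Dose / Vd = 1450 / 73.4 = 19.75 mg/L
k = ln2 / t½ = 0.693147 / 15.8 = 0.04387 h⁻¹
Fraction remaining after one interval: r = e^(−kτ) = e^(−0.04387 × 27.3) = 0.3019
Before dose 3, 2 doses have been given (aged 1τ, 2τ).
C_trough = C₀ × (r + r²) = 19.75 × (0.3019 + 0.09114) = 7.763 mg/L

7.76 mg/L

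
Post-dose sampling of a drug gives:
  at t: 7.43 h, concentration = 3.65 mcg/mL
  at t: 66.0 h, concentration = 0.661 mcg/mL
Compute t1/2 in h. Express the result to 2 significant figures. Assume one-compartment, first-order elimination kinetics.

24 h

k = ln(C₁/C₂) / (t₂ − t₁) = ln(3.65/0.661) / (66.0 − 7.43)
  = 1.709 / 58.57 = 0.02918 h⁻¹
t½ = ln2 / k = 0.693147 / 0.02918 = 23.75 h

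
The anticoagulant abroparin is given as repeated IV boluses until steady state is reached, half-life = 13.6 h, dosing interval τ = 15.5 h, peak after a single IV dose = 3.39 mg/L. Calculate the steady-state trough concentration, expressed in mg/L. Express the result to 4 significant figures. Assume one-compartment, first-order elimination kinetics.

k = ln2 / t½ = 0.693147 / 13.6 = 0.05097 h⁻¹
e^(−kτ) = e^(−0.05097 × 15.5) = 0.4538
Accumulation ratio R = 1 / (1 − e^(−kτ)) = 1 / (1 − 0.4538) = 1.831
Steady-state trough = C₀ × R × e^(−kτ) = 3.39 × 1.831 × 0.4538 = 2.817 mg/L

2.817 mg/L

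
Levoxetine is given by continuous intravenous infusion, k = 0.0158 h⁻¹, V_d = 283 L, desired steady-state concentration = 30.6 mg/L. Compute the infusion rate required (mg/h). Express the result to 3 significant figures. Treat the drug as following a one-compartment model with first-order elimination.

CL = k × Vd = 0.01580 × 283 = 4.471 L/h
At steady state, infusion rate R₀ = Css × CL = 30.6 × 4.471 = 136.8 mg/h

137 mg/h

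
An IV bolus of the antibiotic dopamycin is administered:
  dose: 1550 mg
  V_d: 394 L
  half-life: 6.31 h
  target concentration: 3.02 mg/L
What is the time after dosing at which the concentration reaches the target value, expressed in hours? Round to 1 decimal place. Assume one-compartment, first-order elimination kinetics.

2.4 h

C₀ = Dose / Vd = 1550 / 394 = 3.934 mg/L
k = ln2 / t½ = 0.693147 / 6.31 = 0.1098 h⁻¹
t = ln(C₀ / C) / k = ln(3.934 / 3.02) / 0.1098
  = ln(1.303) / 0.1098 = 0.2647 / 0.1098 = 2.411 h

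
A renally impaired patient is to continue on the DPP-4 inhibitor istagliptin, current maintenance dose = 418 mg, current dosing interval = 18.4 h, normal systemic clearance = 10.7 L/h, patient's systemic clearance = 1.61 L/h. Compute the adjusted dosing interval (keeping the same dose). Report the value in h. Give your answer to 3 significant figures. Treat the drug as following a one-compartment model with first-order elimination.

122 h

To keep the same average steady-state level, dosing rate must scale with clearance.
CL ratio = 1.61 / 10.7 = 0.1505
New interval (same dose) = 18.4 / 0.1505 = 122.3 h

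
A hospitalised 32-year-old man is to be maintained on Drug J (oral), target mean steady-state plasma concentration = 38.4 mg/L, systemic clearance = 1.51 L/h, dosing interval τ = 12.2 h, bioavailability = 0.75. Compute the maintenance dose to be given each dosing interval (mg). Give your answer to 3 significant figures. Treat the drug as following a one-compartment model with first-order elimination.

943 mg

At steady state, F × (Dose/τ) = Css × CL.
Dose = Css × CL × τ / F = 38.4 × 1.510 × 12.2 / 0.75 = 943.2 mg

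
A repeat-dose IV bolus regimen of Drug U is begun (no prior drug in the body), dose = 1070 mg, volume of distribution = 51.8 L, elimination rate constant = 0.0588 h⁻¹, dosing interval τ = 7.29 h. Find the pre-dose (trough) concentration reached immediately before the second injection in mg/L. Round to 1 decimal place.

13.5 mg/L

C₀ per dose = Dose / Vd = 1070 / 51.8 = 20.66 mg/L
Fraction remaining after one interval: r = e^(−kτ) = e^(−0.05880 × 7.29) = 0.6514
Before dose 2, 1 dose has been given (aged 1τ).
C_trough = C₀ × r = 20.66 × 0.6514 = 13.46 mg/L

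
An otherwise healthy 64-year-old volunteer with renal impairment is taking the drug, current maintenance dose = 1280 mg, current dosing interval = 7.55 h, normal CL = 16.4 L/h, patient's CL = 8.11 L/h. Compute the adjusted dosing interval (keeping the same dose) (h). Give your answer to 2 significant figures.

To keep the same average steady-state level, dosing rate must scale with clearance.
CL ratio = 8.11 / 16.4 = 0.4945
New interval (same dose) = 7.55 / 0.4945 = 15.27 h

15 h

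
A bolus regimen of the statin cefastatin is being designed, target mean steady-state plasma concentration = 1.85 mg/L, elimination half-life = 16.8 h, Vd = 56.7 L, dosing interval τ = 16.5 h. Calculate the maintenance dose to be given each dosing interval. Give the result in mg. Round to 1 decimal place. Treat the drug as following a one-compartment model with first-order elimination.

71.4 mg

k = ln2 / t½ = 0.693147 / 16.8 = 0.04126 h⁻¹
CL = k × Vd = 0.04126 × 56.7 = 2.339 L/h
At steady state, Dose/τ = Css × CL.
Dose = Css × CL × τ = 1.85 × 2.339 × 16.5 = 71.40 mg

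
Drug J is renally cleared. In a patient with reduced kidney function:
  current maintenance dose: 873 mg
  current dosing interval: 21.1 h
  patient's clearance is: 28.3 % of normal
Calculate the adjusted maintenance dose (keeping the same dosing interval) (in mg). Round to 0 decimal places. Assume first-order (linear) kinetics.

To keep the same average steady-state level, dosing rate must scale with clearance.
CL ratio = 28.3 / 100 = 0.2830
New dose (same interval) = 873 × 0.2830 = 247.1 mg

247 mg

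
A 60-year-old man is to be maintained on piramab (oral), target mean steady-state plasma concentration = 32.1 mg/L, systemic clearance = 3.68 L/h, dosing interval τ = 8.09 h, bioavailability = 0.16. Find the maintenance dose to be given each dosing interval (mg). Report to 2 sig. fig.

6000 mg

At steady state, F × (Dose/τ) = Css × CL.
Dose = Css × CL × τ / F = 32.1 × 3.680 × 8.09 / 0.16 = 5973 mg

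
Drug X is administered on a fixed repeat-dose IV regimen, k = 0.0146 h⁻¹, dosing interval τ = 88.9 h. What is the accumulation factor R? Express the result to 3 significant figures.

1.38

e^(−kτ) = e^(−0.01460 × 88.9) = 0.2731
Accumulation ratio R = 1 / (1 − e^(−kτ)) = 1 / (1 − 0.2731) = 1.376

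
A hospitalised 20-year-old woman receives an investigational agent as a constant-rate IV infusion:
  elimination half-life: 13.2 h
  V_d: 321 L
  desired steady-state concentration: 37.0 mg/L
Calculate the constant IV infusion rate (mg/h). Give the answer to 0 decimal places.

k = ln2 / t½ = 0.693147 / 13.2 = 0.05251 h⁻¹
CL = k × Vd = 0.05251 × 321 = 16.86 L/h
At steady state, infusion rate R₀ = Css × CL = 37.0 × 16.86 = 623.8 mg/h

624 mg/h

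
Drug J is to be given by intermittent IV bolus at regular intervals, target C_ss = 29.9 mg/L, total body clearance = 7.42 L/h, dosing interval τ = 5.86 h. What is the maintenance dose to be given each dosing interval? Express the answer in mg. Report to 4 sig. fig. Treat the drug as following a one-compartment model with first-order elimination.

1300 mg

At steady state, Dose/τ = Css × CL.
Dose = Css × CL × τ = 29.9 × 7.420 × 5.86 = 1300 mg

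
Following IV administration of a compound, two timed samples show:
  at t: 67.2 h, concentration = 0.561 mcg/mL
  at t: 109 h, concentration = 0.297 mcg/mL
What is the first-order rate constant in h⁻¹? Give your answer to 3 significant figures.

0.0152 h⁻¹

k = ln(C₁/C₂) / (t₂ − t₁) = ln(0.561/0.297) / (109 − 67.2)
  = 0.6360 / 41.80 = 0.01522 h⁻¹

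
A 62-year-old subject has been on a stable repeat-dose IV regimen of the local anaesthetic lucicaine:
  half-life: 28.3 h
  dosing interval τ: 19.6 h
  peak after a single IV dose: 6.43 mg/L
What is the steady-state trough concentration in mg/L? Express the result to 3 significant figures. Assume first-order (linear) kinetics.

k = ln2 / t½ = 0.693147 / 28.3 = 0.02449 h⁻¹
e^(−kτ) = e^(−0.02449 × 19.6) = 0.6188
Accumulation ratio R = 1 / (1 − e^(−kτ)) = 1 / (1 − 0.6188) = 2.623
Steady-state trough = C₀ × R × e^(−kτ) = 6.43 × 2.623 × 0.6188 = 10.44 mg/L

10.4 mg/L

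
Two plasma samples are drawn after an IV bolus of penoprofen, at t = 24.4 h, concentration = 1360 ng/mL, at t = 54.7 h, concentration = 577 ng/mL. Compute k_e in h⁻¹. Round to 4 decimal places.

k = ln(C₁/C₂) / (t₂ − t₁) = ln(1360/577) / (54.7 − 24.4)
  = 0.8574 / 30.30 = 0.02830 h⁻¹

0.0283 h⁻¹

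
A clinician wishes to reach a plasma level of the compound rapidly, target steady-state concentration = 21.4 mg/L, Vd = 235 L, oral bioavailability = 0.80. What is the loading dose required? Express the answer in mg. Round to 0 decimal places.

6286 mg

LD = Css × Vd / F = 21.4 × 235 / 0.80 = 6286 mg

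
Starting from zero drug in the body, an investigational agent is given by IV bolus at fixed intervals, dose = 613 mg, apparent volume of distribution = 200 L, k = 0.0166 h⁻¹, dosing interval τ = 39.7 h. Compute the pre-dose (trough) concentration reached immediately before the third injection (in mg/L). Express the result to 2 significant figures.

C₀ per dose = Dose / Vd = 613 / 200 = 3.065 mg/L
Fraction remaining after one interval: r = e^(−kτ) = e^(−0.01660 × 39.7) = 0.5174
Before dose 3, 2 doses have been given (aged 1τ, 2τ).
C_trough = C₀ × (r + r²) = 3.065 × (0.5174 + 0.2677) = 2.406 mg/L

2.4 mg/L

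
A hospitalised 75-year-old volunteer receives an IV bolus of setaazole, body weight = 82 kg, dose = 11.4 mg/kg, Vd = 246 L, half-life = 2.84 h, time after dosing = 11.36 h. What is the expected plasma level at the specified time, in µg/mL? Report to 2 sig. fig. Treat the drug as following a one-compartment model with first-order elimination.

Total dose = 11.4 × 82 = 934.8 mg
C₀ = Dose / Vd = 934.8 / 246 = 3.800 mg/L
k = ln2 / t½ = 0.693147 / 2.84 = 0.2441 h⁻¹
t / t½ = 11.36 / 2.84 = 4 half-lives
C = C₀ × (1/2)^4 = 3.800 × 0.06250 = 0.2375 mg/L
(0.2375 mg/L = 0.2375 µg/mL)

0.24 µg/mL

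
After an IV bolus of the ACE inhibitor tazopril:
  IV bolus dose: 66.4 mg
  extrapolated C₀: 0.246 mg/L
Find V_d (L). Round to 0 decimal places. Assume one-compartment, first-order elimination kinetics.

Vd = Dose / C₀ = 66.40 / 0.246 = 269.9 L

270 L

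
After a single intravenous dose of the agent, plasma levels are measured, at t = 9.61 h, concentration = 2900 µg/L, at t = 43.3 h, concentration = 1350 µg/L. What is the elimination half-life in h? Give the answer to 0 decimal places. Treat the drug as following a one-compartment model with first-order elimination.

k = ln(C₁/C₂) / (t₂ − t₁) = ln(2900/1350) / (43.3 − 9.61)
  = 0.7646 / 33.69 = 0.02270 h⁻¹
t½ = ln2 / k = 0.693147 / 0.02270 = 30.54 h

31 h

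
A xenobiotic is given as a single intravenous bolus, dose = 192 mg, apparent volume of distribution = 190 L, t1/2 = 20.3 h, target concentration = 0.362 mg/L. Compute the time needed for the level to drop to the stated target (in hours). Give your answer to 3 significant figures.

C₀ = Dose / Vd = 192.0 / 190 = 1.011 mg/L
k = ln2 / t½ = 0.693147 / 20.3 = 0.03415 h⁻¹
t = ln(C₀ / C) / k = ln(1.011 / 0.362) / 0.03415
  = ln(2.793) / 0.03415 = 1.027 / 0.03415 = 30.07 h

30.1 h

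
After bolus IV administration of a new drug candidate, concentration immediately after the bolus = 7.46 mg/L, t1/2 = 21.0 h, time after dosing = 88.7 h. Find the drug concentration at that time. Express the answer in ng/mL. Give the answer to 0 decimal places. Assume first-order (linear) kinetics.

399 ng/mL

k = ln2 / t½ = 0.693147 / 21.0 = 0.03301 h⁻¹
C = C₀ · e^(−k·t) = 7.460 × e^(−0.03301 × 88.7)
  = 7.460 × 0.05350 = 0.3991 mg/L
Convert: 0.3991 mg/L × 1000 = 399.1 ng/mL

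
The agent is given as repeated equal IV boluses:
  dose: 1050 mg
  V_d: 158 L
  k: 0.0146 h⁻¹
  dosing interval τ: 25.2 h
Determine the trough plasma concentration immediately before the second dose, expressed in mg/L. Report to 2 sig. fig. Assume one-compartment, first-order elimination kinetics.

C₀ per dose = Dose / Vd = 1050 / 158 = 6.646 mg/L
Fraction remaining after one interval: r = e^(−kτ) = e^(−0.01460 × 25.2) = 0.6922
Before dose 2, 1 dose has been given (aged 1τ).
C_trough = C₀ × r = 6.646 × 0.6922 = 4.600 mg/L

4.6 mg/L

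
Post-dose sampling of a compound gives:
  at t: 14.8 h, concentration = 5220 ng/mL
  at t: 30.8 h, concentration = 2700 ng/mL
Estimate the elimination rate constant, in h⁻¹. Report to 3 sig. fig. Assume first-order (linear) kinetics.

k = ln(C₁/C₂) / (t₂ − t₁) = ln(5220/2700) / (30.8 − 14.8)
  = 0.6592 / 16.00 = 0.04120 h⁻¹

0.0412 h⁻¹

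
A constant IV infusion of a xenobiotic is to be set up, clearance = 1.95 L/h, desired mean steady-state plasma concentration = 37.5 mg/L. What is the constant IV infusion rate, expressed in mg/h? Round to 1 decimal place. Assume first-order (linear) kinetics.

At steady state, infusion rate R₀ = Css × CL = 37.5 × 1.950 = 73.13 mg/h

73.1 mg/h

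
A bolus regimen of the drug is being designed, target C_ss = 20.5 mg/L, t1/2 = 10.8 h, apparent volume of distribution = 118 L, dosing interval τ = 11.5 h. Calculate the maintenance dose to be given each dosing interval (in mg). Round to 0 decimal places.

1785 mg

k = ln2 / t½ = 0.693147 / 10.8 = 0.06418 h⁻¹
CL = k × Vd = 0.06418 × 118 = 7.573 L/h
At steady state, Dose/τ = Css × CL.
Dose = Css × CL × τ = 20.5 × 7.573 × 11.5 = 1785 mg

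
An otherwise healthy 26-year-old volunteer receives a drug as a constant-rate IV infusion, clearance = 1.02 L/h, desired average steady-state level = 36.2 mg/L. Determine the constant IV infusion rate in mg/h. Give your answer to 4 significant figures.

At steady state, infusion rate R₀ = Css × CL = 36.2 × 1.020 = 36.92 mg/h

36.92 mg/h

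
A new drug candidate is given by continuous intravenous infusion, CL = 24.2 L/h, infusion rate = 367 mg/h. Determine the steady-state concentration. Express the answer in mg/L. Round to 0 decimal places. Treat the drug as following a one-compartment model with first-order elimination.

At steady state Css = R₀ / CL = 367 / 24.20 = 15.17 mg/L

15 mg/L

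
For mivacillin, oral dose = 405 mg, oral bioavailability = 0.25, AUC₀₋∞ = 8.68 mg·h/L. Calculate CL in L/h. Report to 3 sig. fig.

CL = F·Dose / AUC = 0.25 × 405 / 8.68 = 11.66 L/h

11.7 L/h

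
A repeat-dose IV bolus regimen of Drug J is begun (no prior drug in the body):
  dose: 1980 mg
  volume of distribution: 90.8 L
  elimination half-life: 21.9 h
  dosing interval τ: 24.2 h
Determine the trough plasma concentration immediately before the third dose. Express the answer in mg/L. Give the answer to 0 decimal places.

15 mg/L

C₀ per dose = Dose / Vd = 1980 / 90.8 = 21.81 mg/L
k = ln2 / t½ = 0.693147 / 21.9 = 0.03165 h⁻¹
Fraction remaining after one interval: r = e^(−kτ) = e^(−0.03165 × 24.2) = 0.4649
Before dose 3, 2 doses have been given (aged 1τ, 2τ).
C_trough = C₀ × (r + r²) = 21.81 × (0.4649 + 0.2161) = 14.85 mg/L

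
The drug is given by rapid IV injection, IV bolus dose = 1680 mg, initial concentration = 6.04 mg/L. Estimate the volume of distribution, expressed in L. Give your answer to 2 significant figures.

Vd = Dose / C₀ = 1680 / 6.04 = 278.1 L

280 L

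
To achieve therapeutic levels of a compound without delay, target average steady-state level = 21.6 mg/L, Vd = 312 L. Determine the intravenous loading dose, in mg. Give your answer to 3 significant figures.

LD = Css × Vd = 21.6 × 312 = 6739 mg

6740 mg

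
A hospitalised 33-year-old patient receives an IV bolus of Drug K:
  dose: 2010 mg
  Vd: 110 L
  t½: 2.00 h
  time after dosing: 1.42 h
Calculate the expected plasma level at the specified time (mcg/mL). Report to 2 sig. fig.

C₀ = Dose / Vd = 2010 / 110 = 18.27 mg/L
k = ln2 / t½ = 0.693147 / 2.00 = 0.3466 h⁻¹
C = C₀ · e^(−k·t) = 18.27 × e^(−0.3466 × 1.42)
  = 18.27 × 0.6113 = 11.17 mg/L
(11.17 mg/L = 11.17 mcg/mL)

11 mcg/mL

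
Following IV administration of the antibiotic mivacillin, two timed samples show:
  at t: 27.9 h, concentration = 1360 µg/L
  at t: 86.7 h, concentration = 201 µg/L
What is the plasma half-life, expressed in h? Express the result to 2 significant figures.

21 h

k = ln(C₁/C₂) / (t₂ − t₁) = ln(1360/201) / (86.7 − 27.9)
  = 1.912 / 58.80 = 0.03252 h⁻¹
t½ = ln2 / k = 0.693147 / 0.03252 = 21.31 h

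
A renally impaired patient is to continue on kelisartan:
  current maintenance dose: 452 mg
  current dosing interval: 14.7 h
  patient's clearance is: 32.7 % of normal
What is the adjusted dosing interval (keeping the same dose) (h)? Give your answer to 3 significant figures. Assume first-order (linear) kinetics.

To keep the same average steady-state level, dosing rate must scale with clearance.
CL ratio = 32.7 / 100 = 0.3270
New interval (same dose) = 14.7 / 0.3270 = 44.95 h

45.0 h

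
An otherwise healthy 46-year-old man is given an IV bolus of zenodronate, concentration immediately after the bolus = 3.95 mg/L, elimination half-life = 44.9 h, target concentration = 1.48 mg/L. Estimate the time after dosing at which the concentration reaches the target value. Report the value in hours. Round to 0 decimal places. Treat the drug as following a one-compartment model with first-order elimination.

k = ln2 / t½ = 0.693147 / 44.9 = 0.01544 h⁻¹
t = ln(C₀ / C) / k = ln(3.950 / 1.48) / 0.01544
  = ln(2.669) / 0.01544 = 0.9817 / 0.01544 = 63.58 h

64 h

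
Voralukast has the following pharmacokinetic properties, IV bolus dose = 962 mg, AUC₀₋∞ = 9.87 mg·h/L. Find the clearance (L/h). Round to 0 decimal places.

CL = Dose / AUC = 962 / 9.87 = 97.47 L/h

97 L/h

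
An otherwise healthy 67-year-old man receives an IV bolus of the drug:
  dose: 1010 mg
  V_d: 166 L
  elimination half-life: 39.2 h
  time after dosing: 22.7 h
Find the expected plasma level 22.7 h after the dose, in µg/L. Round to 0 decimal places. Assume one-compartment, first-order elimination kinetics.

C₀ = Dose / Vd = 1010 / 166 = 6.084 mg/L
k = ln2 / t½ = 0.693147 / 39.2 = 0.01768 h⁻¹
C = C₀ · e^(−k·t) = 6.084 × e^(−0.01768 × 22.7)
  = 6.084 × 0.6694 = 4.073 mg/L
Convert: 4.073 mg/L × 1000 = 4073 µg/L

4073 µg/L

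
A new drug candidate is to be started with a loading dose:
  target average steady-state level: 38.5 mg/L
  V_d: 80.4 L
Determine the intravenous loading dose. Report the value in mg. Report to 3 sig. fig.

3100 mg

LD = Css × Vd = 38.5 × 80.4 = 3095 mg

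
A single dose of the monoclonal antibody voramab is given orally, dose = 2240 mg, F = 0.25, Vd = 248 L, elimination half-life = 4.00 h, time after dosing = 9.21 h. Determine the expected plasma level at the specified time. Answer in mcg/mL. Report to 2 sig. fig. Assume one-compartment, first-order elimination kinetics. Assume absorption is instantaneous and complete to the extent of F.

0.46 mcg/mL

Amount reaching circulation = F × Dose = 0.25 × 2240 = 560.0 mg
C₀ = F·Dose / Vd = 560.0 / 248 = 2.258 mg/L
k = ln2 / t½ = 0.693147 / 4.00 = 0.1733 h⁻¹
C = C₀ · e^(−k·t) = 2.258 × e^(−0.1733 × 9.21)
  = 2.258 × 0.2027 = 0.4577 mg/L
(0.4577 mg/L = 0.4577 mcg/mL)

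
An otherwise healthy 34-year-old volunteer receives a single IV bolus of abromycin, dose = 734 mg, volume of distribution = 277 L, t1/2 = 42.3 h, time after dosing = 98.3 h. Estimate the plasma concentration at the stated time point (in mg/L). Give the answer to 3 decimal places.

0.529 mg/L

C₀ = Dose / Vd = 734.0 / 277 = 2.650 mg/L
k = ln2 / t½ = 0.693147 / 42.3 = 0.01639 h⁻¹
C = C₀ · e^(−k·t) = 2.650 × e^(−0.01639 × 98.3)
  = 2.650 × 0.1997 = 0.5292 mg/L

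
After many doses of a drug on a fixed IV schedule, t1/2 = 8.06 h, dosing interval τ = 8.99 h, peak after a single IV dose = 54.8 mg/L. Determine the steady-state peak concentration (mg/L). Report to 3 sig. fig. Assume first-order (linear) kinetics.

102 mg/L

k = ln2 / t½ = 0.693147 / 8.06 = 0.08600 h⁻¹
e^(−kτ) = e^(−0.08600 × 8.99) = 0.4616
Accumulation ratio R = 1 / (1 − e^(−kτ)) = 1 / (1 − 0.4616) = 1.857
Steady-state peak = C₀ × R = 54.8 × 1.857 = 101.8 mg/L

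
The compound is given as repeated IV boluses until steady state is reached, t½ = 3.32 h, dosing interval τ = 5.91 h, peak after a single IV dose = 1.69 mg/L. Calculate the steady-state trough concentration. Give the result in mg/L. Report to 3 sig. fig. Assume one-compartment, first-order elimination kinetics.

0.694 mg/L

k = ln2 / t½ = 0.693147 / 3.32 = 0.2088 h⁻¹
e^(−kτ) = e^(−0.2088 × 5.91) = 0.2911
Accumulation ratio R = 1 / (1 − e^(−kτ)) = 1 / (1 − 0.2911) = 1.411
Steady-state trough = C₀ × R × e^(−kτ) = 1.69 × 1.411 × 0.2911 = 0.6942 mg/L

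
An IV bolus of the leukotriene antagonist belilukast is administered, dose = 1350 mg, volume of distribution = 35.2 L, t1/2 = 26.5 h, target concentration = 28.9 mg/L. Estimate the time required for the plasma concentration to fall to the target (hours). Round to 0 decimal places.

11 h

C₀ = Dose / Vd = 1350 / 35.2 = 38.35 mg/L
k = ln2 / t½ = 0.693147 / 26.5 = 0.02616 h⁻¹
t = ln(C₀ / C) / k = ln(38.35 / 28.9) / 0.02616
  = ln(1.327) / 0.02616 = 0.2829 / 0.02616 = 10.81 h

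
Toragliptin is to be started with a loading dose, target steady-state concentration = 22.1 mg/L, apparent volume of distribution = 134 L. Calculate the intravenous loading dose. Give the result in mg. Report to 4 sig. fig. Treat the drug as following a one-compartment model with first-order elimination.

LD = Css × Vd = 22.1 × 134 = 2961 mg

2961 mg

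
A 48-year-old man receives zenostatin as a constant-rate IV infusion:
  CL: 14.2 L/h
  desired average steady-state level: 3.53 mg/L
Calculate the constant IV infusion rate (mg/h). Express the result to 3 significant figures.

At steady state, infusion rate R₀ = Css × CL = 3.53 × 14.20 = 50.13 mg/h

50.1 mg/h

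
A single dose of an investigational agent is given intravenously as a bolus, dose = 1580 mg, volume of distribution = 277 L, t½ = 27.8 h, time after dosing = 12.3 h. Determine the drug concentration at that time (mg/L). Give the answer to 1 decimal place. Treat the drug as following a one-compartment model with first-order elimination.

4.2 mg/L

C₀ = Dose / Vd = 1580 / 277 = 5.704 mg/L
k = ln2 / t½ = 0.693147 / 27.8 = 0.02493 h⁻¹
C = C₀ · e^(−k·t) = 5.704 × e^(−0.02493 × 12.3)
  = 5.704 × 0.7359 = 4.198 mg/L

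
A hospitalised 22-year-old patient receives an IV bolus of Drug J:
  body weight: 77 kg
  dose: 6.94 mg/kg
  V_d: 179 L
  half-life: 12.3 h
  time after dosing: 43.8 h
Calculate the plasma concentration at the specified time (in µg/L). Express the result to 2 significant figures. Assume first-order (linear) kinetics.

250 µg/L

Total dose = 6.94 × 77 = 534.4 mg
C₀ = Dose / Vd = 534.4 / 179 = 2.985 mg/L
k = ln2 / t½ = 0.693147 / 12.3 = 0.05635 h⁻¹
C = C₀ · e^(−k·t) = 2.985 × e^(−0.05635 × 43.8)
  = 2.985 × 0.08474 = 0.2529 mg/L
Convert: 0.2529 mg/L × 1000 = 252.9 µg/L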